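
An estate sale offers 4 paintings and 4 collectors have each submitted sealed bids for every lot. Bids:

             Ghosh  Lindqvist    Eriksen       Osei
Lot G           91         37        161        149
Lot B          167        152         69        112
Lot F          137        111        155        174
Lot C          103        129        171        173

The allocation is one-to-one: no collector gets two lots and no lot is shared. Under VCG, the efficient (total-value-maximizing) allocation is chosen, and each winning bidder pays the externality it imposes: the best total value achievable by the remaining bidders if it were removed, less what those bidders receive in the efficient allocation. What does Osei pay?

Efficient allocation: Ghosh→Lot B ($167), Lindqvist→Lot C ($129), Eriksen→Lot G ($161), Osei→Lot F ($174); total welfare W = $631.
Osei receives Lot F at value $174, so the others get W − 174 = $457.
Without Osei: best allocation of the remaining 3 bidders over all 4 lots is Ghosh→Lot F ($137), Lindqvist→Lot B ($152), Eriksen→Lot C ($171), total $460.
VCG payment = (others' best without Osei) − (others' welfare with Osei) = 460 − 457 = $3.

Osei pays $3.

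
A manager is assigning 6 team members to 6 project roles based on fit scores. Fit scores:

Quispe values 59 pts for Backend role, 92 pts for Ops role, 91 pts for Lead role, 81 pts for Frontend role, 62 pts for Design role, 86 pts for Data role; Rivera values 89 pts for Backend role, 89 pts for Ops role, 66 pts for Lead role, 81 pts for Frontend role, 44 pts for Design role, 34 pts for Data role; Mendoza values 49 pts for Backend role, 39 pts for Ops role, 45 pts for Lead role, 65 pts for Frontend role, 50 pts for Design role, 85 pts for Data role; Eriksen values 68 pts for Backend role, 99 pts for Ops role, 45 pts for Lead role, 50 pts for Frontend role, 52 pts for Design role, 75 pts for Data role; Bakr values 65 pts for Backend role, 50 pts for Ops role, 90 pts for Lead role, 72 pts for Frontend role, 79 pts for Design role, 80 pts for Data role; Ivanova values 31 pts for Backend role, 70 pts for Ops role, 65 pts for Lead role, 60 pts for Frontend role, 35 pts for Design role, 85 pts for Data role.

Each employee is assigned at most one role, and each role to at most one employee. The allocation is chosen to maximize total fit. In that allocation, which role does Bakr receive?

Optimal: Quispe→Lead role (91 pts), Rivera→Backend role (89 pts), Mendoza→Frontend role (65 pts), Eriksen→Ops role (99 pts), Bakr→Design role (79 pts), Ivanova→Data role (85 pts) — total 91+89+65+99+79+85 = 508 pts.
Max-entry greedy (repeatedly take the single best remaining cell) gives 503 pts, worse by 5.
Swapping Eriksen↔Quispe (Eriksen→Lead role 45 pts, Quispe→Ops role 92 pts) loses 53.
No other one-to-one assignment exceeds 508 pts.
Bakr's own top role is Lead role (90 pts), but forcing Bakr→Lead role and reassigning the rest optimally gives only 494 pts — worse by 14.

Bakr receives Design role.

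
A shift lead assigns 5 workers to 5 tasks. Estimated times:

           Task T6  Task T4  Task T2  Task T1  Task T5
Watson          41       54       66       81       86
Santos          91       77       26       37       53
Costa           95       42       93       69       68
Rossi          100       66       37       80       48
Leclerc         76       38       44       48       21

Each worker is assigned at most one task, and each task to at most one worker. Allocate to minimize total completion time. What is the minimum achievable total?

Min total: 178 min

Treat this as an assignment problem: match each worker to one task.
Optimal: Watson→Task T6 (41 min), Santos→Task T1 (37 min), Costa→Task T4 (42 min), Rossi→Task T2 (37 min), Leclerc→Task T5 (21 min) — total 41+37+42+37+21 = 178 min.
Column-greedy (each task in turn goes to its cheapest remaining worker) gives 222 min, worse by 44.
Next-best assignment: Watson→Task T6, Santos→Task T2, Costa→Task T4, Rossi→Task T5, Leclerc→Task T1 = 205 min.
Checked against all permutations: 178 min is optimal.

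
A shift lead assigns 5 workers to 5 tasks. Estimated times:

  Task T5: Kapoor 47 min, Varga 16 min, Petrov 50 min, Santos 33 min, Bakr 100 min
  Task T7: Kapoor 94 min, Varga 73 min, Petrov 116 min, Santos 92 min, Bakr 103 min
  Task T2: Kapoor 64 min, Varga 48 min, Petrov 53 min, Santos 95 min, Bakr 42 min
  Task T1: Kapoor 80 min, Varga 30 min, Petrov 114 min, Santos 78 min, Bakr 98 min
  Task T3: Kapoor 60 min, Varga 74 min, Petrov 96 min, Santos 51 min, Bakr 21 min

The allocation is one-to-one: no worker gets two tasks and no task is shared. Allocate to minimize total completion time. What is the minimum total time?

Optimal: Kapoor→Task T7 (94 min), Varga→Task T1 (30 min), Petrov→Task T2 (53 min), Santos→Task T5 (33 min), Bakr→Task T3 (21 min) — total 94+30+53+33+21 = 231 min.
Row-greedy (each worker in turn takes its cheapest remaining task) gives 284 min, worse by 53.
Checked against all permutations: 231 min is optimal.

Minimum total: 231 min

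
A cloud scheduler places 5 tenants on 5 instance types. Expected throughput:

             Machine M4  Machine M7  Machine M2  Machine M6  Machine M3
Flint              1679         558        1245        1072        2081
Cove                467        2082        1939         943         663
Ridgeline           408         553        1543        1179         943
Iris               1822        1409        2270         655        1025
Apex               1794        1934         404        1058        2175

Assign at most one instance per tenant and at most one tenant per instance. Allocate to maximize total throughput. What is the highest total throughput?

Optimal: Flint→Machine M3 (2081 ops/s), Cove→Machine M7 (2082 ops/s), Ridgeline→Machine M6 (1179 ops/s), Iris→Machine M2 (2270 ops/s), Apex→Machine M4 (1794 ops/s) — total 2081+2082+1179+2270+1794 = 9406 ops/s.
Row-greedy (each tenant in turn takes its best remaining instance) gives 8586 ops/s, worse by 820.
Next-best assignment: Flint→Machine M4, Cove→Machine M7, Ridgeline→Machine M6, Iris→Machine M2, Apex→Machine M3 = 9385 ops/s.
No other one-to-one assignment exceeds 9406 ops/s.

Maximum total: 9406 ops/s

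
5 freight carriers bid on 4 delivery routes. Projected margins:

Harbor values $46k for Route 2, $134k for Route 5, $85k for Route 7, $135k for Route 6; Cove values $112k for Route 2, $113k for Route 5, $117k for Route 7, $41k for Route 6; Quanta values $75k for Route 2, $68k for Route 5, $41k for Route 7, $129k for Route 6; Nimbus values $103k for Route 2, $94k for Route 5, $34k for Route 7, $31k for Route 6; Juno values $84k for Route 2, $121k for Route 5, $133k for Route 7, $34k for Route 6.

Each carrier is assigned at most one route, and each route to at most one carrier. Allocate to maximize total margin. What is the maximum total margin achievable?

Treat this as an assignment problem: match each carrier to one route.
Optimal: Cove→Route 2 ($112k), Harbor→Route 5 ($134k), Juno→Route 7 ($133k), Quanta→Route 6 ($129k) — total 112+134+133+129 = $508k.
Checked against all permutations: $508k is optimal.

Maximum total: $508k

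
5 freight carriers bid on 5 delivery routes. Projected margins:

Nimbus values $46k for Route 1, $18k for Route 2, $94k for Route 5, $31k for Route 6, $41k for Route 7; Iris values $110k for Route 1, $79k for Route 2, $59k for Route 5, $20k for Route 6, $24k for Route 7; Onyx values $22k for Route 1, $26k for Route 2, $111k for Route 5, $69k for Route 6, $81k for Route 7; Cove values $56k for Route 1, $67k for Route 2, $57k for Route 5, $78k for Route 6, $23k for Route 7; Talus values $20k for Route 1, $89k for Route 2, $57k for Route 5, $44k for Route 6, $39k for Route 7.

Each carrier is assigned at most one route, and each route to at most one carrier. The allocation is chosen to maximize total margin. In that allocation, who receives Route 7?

Optimal: Nimbus→Route 5 ($94k), Iris→Route 1 ($110k), Onyx→Route 7 ($81k), Cove→Route 6 ($78k), Talus→Route 2 ($89k) — total 94+110+81+78+89 = $452k.
Max-entry greedy (repeatedly take the single best remaining cell) gives $429k, worse by 23.
Swapping Nimbus↔Talus (Nimbus→Route 2 $18k, Talus→Route 5 $57k) loses 108.
Onyx's own top route is Route 5 ($111k), but forcing Onyx→Route 5 and reassigning the rest optimally gives only $429k — worse by 23.

Onyx receives Route 7.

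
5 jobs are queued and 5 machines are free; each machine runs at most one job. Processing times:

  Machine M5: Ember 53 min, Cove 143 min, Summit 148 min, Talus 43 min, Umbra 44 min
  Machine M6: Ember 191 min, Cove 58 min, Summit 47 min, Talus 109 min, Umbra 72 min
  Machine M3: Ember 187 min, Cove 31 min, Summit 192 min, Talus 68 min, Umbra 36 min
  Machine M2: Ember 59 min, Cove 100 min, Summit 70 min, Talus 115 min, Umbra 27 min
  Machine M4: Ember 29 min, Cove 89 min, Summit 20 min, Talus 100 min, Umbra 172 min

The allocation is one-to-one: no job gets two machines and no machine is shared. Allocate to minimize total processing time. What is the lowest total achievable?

Min total: 177 min

Optimal: Ember→Machine M4 (29 min), Cove→Machine M3 (31 min), Summit→Machine M6 (47 min), Talus→Machine M5 (43 min), Umbra→Machine M2 (27 min) — total 29+31+47+43+27 = 177 min.
Min-entry greedy (repeatedly take the single cheapest remaining cell) gives 312 min, worse by 135.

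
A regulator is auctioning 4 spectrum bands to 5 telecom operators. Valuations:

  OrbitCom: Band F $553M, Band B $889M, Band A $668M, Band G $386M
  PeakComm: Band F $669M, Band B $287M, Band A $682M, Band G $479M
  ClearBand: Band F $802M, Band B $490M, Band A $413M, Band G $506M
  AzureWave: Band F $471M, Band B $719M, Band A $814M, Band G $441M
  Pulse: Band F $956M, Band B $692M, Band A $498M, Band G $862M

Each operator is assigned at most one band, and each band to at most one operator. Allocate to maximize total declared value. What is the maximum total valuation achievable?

Maximum total: $3367M

Optimal: ClearBand→Band F ($802M), OrbitCom→Band B ($889M), AzureWave→Band A ($814M), Pulse→Band G ($862M) — total 802+889+814+862 = $3367M.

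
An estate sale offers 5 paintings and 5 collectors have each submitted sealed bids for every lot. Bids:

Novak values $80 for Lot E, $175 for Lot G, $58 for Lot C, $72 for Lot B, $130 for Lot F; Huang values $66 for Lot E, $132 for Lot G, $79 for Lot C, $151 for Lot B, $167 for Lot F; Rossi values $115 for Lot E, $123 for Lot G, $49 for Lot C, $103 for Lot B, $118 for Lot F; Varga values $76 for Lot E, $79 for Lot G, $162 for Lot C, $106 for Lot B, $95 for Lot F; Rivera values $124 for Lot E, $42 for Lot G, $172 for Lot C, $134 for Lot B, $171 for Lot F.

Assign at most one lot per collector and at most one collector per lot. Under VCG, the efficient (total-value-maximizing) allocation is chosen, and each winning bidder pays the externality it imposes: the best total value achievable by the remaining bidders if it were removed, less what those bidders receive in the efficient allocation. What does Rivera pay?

Efficient allocation: Novak→Lot G ($175), Huang→Lot B ($151), Rossi→Lot E ($115), Varga→Lot C ($162), Rivera→Lot F ($171); total welfare W = $774.
Rivera receives Lot F at value $171, so the others get W − 171 = $603.
Without Rivera: best allocation of the remaining 4 bidders over all 5 lots is Novak→Lot G ($175), Huang→Lot F ($167), Rossi→Lot E ($115), Varga→Lot C ($162), total $619.
VCG payment = (others' best without Rivera) − (others' welfare with Rivera) = 619 − 603 = $16.

Rivera pays $16.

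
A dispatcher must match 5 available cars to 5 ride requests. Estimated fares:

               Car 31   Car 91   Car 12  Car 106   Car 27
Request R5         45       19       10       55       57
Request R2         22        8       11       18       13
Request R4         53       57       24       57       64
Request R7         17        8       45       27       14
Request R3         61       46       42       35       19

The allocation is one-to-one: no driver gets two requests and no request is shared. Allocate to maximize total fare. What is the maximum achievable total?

Max total: $238

Optimal: Car 31→Request R3 ($61), Car 91→Request R4 ($57), Car 12→Request R7 ($45), Car 106→Request R2 ($18), Car 27→Request R5 ($57) — total 61+57+45+18+57 = $238.
Column-greedy (each request in turn goes to its best remaining driver) gives $216, worse by 22.
Next-best assignment: Car 31→Request R3, Car 91→Request R2, Car 12→Request R7, Car 106→Request R5, Car 27→Request R4 = $233.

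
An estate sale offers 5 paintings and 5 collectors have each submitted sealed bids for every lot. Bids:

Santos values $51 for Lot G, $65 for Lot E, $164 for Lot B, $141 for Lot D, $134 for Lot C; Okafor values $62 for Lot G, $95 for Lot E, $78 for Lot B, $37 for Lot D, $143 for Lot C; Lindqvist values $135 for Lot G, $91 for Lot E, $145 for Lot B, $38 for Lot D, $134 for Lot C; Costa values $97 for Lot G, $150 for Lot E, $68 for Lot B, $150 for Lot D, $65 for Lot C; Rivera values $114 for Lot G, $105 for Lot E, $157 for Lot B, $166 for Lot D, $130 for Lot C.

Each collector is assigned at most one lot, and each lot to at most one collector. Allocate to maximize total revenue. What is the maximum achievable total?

Optimal: Santos→Lot B ($164), Okafor→Lot C ($143), Lindqvist→Lot G ($135), Costa→Lot E ($150), Rivera→Lot D ($166) — total 164+143+135+150+166 = $758.
Checked against all permutations: $758 is optimal.

Max total: $758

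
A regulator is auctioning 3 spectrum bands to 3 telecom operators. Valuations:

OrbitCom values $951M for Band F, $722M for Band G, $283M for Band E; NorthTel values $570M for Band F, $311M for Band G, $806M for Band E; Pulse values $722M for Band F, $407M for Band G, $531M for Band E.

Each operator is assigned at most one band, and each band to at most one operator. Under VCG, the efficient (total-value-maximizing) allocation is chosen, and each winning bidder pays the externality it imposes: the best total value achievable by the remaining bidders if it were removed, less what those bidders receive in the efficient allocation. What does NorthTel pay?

NorthTel pays $38M.

Efficient allocation: OrbitCom→Band G ($722M), NorthTel→Band E ($806M), Pulse→Band F ($722M); total welfare W = $2250M.
NorthTel receives Band E at value $806M, so the others get W − 806 = $1444M.
Without NorthTel: best allocation of the remaining 2 bidders over all 3 bands is OrbitCom→Band F ($951M), Pulse→Band E ($531M), total $1482M.
VCG payment = (others' best without NorthTel) − (others' welfare with NorthTel) = 1482 − 1444 = $38M.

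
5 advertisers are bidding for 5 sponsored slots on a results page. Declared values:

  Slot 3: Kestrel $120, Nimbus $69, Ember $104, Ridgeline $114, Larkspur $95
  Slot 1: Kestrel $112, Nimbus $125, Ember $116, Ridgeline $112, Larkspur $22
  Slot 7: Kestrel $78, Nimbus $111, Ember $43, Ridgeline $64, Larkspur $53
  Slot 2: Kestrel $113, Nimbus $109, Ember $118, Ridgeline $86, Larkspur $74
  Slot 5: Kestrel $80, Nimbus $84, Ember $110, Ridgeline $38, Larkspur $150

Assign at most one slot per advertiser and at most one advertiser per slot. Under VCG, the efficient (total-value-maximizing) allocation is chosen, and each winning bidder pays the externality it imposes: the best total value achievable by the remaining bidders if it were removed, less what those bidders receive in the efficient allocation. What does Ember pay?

Ember pays $9.

Efficient allocation: Kestrel→Slot 3 ($120), Nimbus→Slot 7 ($111), Ember→Slot 2 ($118), Ridgeline→Slot 1 ($112), Larkspur→Slot 5 ($150); total welfare W = $611.
Ember receives Slot 2 at value $118, so the others get W − 118 = $493.
Without Ember: best allocation of the remaining 4 bidders over all 5 slots is Kestrel→Slot 2 ($113), Nimbus→Slot 1 ($125), Ridgeline→Slot 3 ($114), Larkspur→Slot 5 ($150), total $502.
VCG payment = (others' best without Ember) − (others' welfare with Ember) = 502 − 493 = $9.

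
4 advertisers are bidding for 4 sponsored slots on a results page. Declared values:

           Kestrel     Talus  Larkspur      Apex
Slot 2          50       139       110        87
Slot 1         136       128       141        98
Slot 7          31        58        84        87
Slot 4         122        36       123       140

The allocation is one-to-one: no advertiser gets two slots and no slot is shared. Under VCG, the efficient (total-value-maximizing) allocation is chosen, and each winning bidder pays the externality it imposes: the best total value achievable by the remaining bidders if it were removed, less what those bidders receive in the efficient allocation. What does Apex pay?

Efficient allocation: Kestrel→Slot 1 ($136), Talus→Slot 2 ($139), Larkspur→Slot 7 ($84), Apex→Slot 4 ($140); total welfare W = $499.
Apex receives Slot 4 at value $140, so the others get W − 140 = $359.
Without Apex: best allocation of the remaining 3 bidders over all 4 slots is Kestrel→Slot 4 ($122), Talus→Slot 2 ($139), Larkspur→Slot 1 ($141), total $402.
VCG payment = (others' best without Apex) − (others' welfare with Apex) = 402 − 359 = $43.

Apex pays $43.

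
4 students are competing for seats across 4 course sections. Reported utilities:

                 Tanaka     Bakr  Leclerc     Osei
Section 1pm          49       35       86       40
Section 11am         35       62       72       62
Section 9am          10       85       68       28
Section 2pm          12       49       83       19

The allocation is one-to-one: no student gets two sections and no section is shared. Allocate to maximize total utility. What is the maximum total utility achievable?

Max total: 279 points

Treat this as an assignment problem: match each student to one section.
Optimal: Tanaka→Section 1pm (49 points), Bakr→Section 9am (85 points), Leclerc→Section 2pm (83 points), Osei→Section 11am (62 points) — total 49+85+83+62 = 279 points.
Swapping Leclerc↔Osei (Leclerc→Section 11am 72 points, Osei→Section 2pm 19 points) loses 54.
No other one-to-one assignment exceeds 279 points.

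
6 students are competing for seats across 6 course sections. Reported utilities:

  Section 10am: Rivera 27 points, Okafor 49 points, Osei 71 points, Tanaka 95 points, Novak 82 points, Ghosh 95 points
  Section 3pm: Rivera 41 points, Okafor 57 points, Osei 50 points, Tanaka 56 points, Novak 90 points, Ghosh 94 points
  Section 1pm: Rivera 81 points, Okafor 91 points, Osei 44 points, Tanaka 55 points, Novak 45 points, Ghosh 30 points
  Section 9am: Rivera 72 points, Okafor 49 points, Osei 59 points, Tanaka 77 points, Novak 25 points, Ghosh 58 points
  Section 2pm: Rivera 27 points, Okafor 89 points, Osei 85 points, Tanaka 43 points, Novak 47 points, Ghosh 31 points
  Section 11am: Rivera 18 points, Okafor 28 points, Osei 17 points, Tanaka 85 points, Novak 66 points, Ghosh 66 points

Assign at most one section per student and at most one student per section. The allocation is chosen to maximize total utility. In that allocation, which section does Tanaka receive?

Tanaka receives Section 11am.

Optimal: Rivera→Section 9am (72 points), Okafor→Section 1pm (91 points), Osei→Section 2pm (85 points), Tanaka→Section 11am (85 points), Novak→Section 3pm (90 points), Ghosh→Section 10am (95 points) — total 72+91+85+85+90+95 = 518 points.
Max-entry greedy (repeatedly take the single best remaining cell) gives 503 points, worse by 15.
Checked against all permutations: 518 points is optimal.
Tanaka's own top section is Section 10am (95 points), but forcing Tanaka→Section 10am and reassigning the rest optimally gives only 503 points — worse by 15.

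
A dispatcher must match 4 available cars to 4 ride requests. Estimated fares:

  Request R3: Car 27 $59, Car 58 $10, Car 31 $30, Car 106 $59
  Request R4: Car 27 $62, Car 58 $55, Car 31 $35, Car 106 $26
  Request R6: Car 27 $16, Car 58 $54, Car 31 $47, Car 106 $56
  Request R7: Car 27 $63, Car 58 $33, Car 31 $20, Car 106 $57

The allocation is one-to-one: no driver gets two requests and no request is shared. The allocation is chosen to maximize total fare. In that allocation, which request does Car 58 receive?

This is the linear assignment problem.
Optimal: Car 27→Request R7 ($63), Car 58→Request R4 ($55), Car 31→Request R6 ($47), Car 106→Request R3 ($59) — total 63+55+47+59 = $224.
Column-greedy (each request in turn goes to its best remaining driver) gives $190, worse by 34.
No other one-to-one assignment exceeds $224.

Car 58 receives Request R4.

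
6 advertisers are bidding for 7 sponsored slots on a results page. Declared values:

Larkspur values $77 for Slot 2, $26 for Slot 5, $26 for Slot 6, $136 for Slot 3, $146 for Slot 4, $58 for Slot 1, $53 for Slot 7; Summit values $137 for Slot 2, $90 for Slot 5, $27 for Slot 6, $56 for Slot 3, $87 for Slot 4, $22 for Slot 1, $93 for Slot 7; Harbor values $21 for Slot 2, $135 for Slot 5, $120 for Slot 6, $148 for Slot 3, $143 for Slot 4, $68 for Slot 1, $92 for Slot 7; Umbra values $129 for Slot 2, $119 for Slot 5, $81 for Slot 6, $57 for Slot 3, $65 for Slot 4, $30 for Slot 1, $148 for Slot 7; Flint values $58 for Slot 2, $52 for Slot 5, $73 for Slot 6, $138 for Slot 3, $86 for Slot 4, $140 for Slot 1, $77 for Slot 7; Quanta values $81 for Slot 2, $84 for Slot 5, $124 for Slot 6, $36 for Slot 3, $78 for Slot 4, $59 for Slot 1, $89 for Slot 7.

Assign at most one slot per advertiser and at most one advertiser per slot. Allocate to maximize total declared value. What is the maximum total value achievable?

Treat this as an assignment problem: match each advertiser to one slot.
Optimal: Larkspur→Slot 4 ($146), Summit→Slot 2 ($137), Harbor→Slot 3 ($148), Umbra→Slot 7 ($148), Flint→Slot 1 ($140), Quanta→Slot 6 ($124) — total 146+137+148+148+140+124 = $843.
Column-greedy (each slot in turn goes to its best remaining advertiser) gives $710, worse by 133.
Next-best assignment: Larkspur→Slot 4, Summit→Slot 2, Harbor→Slot 5, Umbra→Slot 7, Flint→Slot 1, Quanta→Slot 6 = $830.

Maximum total: $843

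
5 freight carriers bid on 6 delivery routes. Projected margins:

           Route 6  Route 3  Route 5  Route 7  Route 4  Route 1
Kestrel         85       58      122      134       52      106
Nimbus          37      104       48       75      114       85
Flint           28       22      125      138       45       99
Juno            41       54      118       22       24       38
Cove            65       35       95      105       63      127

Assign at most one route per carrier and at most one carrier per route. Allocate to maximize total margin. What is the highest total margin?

Max total: $582k

Treat this as an assignment problem: match each carrier to one route.
Optimal: Kestrel→Route 6 ($85k), Nimbus→Route 4 ($114k), Flint→Route 7 ($138k), Juno→Route 5 ($118k), Cove→Route 1 ($127k) — total 85+114+138+118+127 = $582k.
Column-greedy (each route in turn goes to its best remaining carrier) gives $443k, worse by 139.
Next-best assignment: Kestrel→Route 6, Nimbus→Route 3, Flint→Route 7, Juno→Route 5, Cove→Route 1 = $572k.
Swapping Cove↔Flint (Cove→Route 7 $105k, Flint→Route 1 $99k) loses 61.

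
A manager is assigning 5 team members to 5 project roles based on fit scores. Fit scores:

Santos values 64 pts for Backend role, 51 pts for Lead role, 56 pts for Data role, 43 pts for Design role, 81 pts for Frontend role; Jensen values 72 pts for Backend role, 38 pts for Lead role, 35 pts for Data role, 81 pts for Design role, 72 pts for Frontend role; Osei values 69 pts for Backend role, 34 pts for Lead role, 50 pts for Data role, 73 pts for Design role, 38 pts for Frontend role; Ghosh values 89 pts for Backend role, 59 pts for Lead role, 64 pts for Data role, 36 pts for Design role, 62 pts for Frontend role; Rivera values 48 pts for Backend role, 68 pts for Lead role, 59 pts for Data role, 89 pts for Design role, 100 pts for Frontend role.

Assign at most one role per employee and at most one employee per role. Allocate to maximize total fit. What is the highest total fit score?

Maximum total: 371 pts

Optimal: Santos→Lead role (51 pts), Jensen→Design role (81 pts), Osei→Data role (50 pts), Ghosh→Backend role (89 pts), Rivera→Frontend role (100 pts) — total 51+81+50+89+100 = 371 pts.
Column-greedy (each role in turn goes to its best remaining employee) gives 332 pts, worse by 39.
Checked against all permutations: 371 pts is optimal.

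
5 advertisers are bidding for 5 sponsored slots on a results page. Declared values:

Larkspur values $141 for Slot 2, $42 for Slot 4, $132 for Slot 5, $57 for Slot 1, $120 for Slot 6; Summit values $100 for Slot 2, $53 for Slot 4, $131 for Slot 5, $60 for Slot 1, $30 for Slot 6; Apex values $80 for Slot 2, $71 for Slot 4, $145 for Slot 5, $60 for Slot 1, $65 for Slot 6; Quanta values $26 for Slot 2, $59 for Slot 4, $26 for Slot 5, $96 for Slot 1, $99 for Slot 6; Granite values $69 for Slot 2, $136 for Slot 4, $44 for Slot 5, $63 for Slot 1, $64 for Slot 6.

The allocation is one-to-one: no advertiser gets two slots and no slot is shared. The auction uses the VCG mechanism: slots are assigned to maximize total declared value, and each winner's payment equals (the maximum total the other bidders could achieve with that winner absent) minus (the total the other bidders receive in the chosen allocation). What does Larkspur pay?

Larkspur pays $3.

Efficient allocation: Larkspur→Slot 6 ($120), Summit→Slot 2 ($100), Apex→Slot 5 ($145), Quanta→Slot 1 ($96), Granite→Slot 4 ($136); total welfare W = $597.
Larkspur receives Slot 6 at value $120, so the others get W − 120 = $477.
Without Larkspur: best allocation of the remaining 4 bidders over all 5 slots is Summit→Slot 2 ($100), Apex→Slot 5 ($145), Quanta→Slot 6 ($99), Granite→Slot 4 ($136), total $480.
VCG payment = (others' best without Larkspur) − (others' welfare with Larkspur) = 480 − 477 = $3.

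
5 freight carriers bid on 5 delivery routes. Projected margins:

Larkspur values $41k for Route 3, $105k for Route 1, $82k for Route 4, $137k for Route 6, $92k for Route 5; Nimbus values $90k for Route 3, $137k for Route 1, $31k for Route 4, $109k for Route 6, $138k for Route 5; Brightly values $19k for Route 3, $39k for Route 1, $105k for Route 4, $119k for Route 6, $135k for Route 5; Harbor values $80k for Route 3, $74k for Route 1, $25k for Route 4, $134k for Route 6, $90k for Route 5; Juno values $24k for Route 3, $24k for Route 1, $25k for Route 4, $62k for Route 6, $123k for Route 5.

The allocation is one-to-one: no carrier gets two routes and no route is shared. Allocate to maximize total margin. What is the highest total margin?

Max total: $582k

Treat this as an assignment problem: match each carrier to one route.
Optimal: Larkspur→Route 6 ($137k), Nimbus→Route 1 ($137k), Brightly→Route 4 ($105k), Harbor→Route 3 ($80k), Juno→Route 5 ($123k) — total 137+137+105+80+123 = $582k.
Column-greedy (each route in turn goes to its best remaining carrier) gives $557k, worse by 25.
Next-best assignment: Larkspur→Route 1, Nimbus→Route 3, Brightly→Route 4, Harbor→Route 6, Juno→Route 5 = $557k.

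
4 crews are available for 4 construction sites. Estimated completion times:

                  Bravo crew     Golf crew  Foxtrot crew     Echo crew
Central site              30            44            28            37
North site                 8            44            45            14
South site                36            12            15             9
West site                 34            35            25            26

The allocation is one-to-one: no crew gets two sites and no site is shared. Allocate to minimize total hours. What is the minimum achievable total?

Optimal: Bravo crew→North site (8 hours), Golf crew→South site (12 hours), Foxtrot crew→Central site (28 hours), Echo crew→West site (26 hours) — total 8+12+28+26 = 74 hours.
Column-greedy (each site in turn goes to its cheapest remaining crew) gives 80 hours, worse by 6.
Next-best assignment: Bravo crew→North site, Golf crew→West site, Foxtrot crew→Central site, Echo crew→South site = 80 hours.
Swapping Bravo crew↔Foxtrot crew (Bravo crew→Central site 30 hours, Foxtrot crew→North site 45 hours) adds 39.
Checked against all permutations: 74 hours is optimal.

Minimum total: 74 hours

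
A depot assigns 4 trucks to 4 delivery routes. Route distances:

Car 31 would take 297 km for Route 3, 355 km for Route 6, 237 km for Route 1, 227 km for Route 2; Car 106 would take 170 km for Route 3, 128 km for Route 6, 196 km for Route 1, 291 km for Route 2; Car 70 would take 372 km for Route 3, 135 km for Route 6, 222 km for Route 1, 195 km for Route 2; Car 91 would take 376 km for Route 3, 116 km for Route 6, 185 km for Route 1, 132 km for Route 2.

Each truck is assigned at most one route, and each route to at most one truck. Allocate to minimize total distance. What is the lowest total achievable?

Optimal: Car 31→Route 1 (237 km), Car 106→Route 3 (170 km), Car 70→Route 6 (135 km), Car 91→Route 2 (132 km) — total 237+170+135+132 = 674 km.
Row-greedy (each truck in turn takes its cheapest remaining route) gives 953 km, worse by 279.
Next-best assignment: Car 31→Route 2, Car 106→Route 3, Car 70→Route 6, Car 91→Route 1 = 717 km.
Checked against all permutations: 674 km is optimal.

Minimum total: 674 km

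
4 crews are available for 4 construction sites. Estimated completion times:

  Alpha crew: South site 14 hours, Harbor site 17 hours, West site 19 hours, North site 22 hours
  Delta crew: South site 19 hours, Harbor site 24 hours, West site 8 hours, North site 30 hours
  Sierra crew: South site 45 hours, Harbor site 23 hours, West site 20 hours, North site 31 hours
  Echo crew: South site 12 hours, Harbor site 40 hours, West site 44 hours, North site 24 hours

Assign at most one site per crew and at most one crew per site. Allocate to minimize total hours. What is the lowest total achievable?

This is a one-to-one assignment (minimum-cost bipartite matching).
Optimal: Alpha crew→North site (22 hours), Delta crew→West site (8 hours), Sierra crew→Harbor site (23 hours), Echo crew→South site (12 hours) — total 22+8+23+12 = 65 hours.
Column-greedy (each site in turn goes to its cheapest remaining crew) gives 68 hours, worse by 3.
Next-best assignment: Alpha crew→Harbor site, Delta crew→West site, Sierra crew→North site, Echo crew→South site = 68 hours.
Swapping Alpha crew↔Delta crew (Alpha crew→West site 19 hours, Delta crew→North site 30 hours) adds 19.
No other one-to-one assignment undercuts 65 hours.

Min total: 65 hours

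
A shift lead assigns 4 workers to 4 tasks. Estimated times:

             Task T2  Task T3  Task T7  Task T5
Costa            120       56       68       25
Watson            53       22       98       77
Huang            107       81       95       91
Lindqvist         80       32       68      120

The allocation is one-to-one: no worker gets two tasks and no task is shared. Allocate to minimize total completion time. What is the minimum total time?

Min total: 205 min

This is the linear assignment problem.
Optimal: Costa→Task T5 (25 min), Watson→Task T2 (53 min), Huang→Task T7 (95 min), Lindqvist→Task T3 (32 min) — total 25+53+95+32 = 205 min.
Row-greedy (each worker in turn takes its cheapest remaining task) gives 222 min, worse by 17.
No other one-to-one assignment undercuts 205 min.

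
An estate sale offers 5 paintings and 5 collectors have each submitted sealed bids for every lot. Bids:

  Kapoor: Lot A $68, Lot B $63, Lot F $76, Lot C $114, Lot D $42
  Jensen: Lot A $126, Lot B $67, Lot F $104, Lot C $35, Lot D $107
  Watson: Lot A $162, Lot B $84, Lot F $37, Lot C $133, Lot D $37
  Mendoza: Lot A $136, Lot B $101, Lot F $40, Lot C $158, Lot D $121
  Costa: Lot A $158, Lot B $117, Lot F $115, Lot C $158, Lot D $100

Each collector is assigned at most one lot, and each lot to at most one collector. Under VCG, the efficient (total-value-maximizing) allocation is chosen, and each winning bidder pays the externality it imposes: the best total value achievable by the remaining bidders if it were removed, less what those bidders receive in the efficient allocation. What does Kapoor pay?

Kapoor pays $1.

Efficient allocation: Kapoor→Lot F ($76), Jensen→Lot D ($107), Watson→Lot A ($162), Mendoza→Lot C ($158), Costa→Lot B ($117); total welfare W = $620.
Kapoor receives Lot F at value $76, so the others get W − 76 = $544.
Without Kapoor: best allocation of the remaining 4 bidders over all 5 lots is Jensen→Lot F ($104), Watson→Lot A ($162), Mendoza→Lot D ($121), Costa→Lot C ($158), total $545.
VCG payment = (others' best without Kapoor) − (others' welfare with Kapoor) = 545 − 544 = $1.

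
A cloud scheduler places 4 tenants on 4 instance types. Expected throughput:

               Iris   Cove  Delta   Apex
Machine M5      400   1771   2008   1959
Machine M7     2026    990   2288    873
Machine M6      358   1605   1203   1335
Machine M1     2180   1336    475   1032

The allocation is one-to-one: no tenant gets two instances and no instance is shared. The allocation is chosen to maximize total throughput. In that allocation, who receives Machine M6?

Optimal: Iris→Machine M1 (2180 ops/s), Cove→Machine M6 (1605 ops/s), Delta→Machine M7 (2288 ops/s), Apex→Machine M5 (1959 ops/s) — total 2180+1605+2288+1959 = 8032 ops/s.
Column-greedy (each instance in turn goes to its best remaining tenant) gives 6671 ops/s, worse by 1361.
Checked against all permutations: 8032 ops/s is optimal.
Cove's own top instance is Machine M5 (1771 ops/s), but forcing Cove→Machine M5 and reassigning the rest optimally gives only 7574 ops/s — worse by 458.

Cove receives Machine M6.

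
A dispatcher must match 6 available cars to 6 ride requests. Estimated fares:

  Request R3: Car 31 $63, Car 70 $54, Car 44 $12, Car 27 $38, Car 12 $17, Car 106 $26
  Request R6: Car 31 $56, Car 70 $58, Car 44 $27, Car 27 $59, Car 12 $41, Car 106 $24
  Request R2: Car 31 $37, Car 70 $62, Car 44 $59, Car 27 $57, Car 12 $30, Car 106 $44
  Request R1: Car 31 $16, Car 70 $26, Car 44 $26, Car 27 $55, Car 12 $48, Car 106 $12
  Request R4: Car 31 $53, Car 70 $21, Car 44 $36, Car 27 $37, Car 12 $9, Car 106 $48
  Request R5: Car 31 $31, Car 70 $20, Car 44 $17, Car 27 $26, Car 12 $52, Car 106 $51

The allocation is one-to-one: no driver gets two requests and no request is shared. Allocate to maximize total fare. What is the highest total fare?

Optimal: Car 31→Request R3 ($63), Car 70→Request R6 ($58), Car 44→Request R2 ($59), Car 27→Request R1 ($55), Car 12→Request R5 ($52), Car 106→Request R4 ($48) — total 63+58+59+55+52+48 = $335.
Column-greedy (each request in turn goes to its best remaining driver) gives $297, worse by 38.
Next-best assignment: Car 31→Request R6, Car 70→Request R3, Car 44→Request R2, Car 27→Request R1, Car 12→Request R5, Car 106→Request R4 = $324.
Checked against all permutations: $335 is optimal.

Max total: $335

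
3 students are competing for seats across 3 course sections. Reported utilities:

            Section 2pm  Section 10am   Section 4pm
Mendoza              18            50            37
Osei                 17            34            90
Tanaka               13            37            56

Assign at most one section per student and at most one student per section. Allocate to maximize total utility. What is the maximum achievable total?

Treat this as an assignment problem: match each student to one section.
Optimal: Mendoza→Section 10am (50 points), Osei→Section 4pm (90 points), Tanaka→Section 2pm (13 points) — total 50+90+13 = 153 points.
Column-greedy (each section in turn goes to its best remaining student) gives 145 points, worse by 8.
Every other assignment is strictly worse.

Maximum total: 153 points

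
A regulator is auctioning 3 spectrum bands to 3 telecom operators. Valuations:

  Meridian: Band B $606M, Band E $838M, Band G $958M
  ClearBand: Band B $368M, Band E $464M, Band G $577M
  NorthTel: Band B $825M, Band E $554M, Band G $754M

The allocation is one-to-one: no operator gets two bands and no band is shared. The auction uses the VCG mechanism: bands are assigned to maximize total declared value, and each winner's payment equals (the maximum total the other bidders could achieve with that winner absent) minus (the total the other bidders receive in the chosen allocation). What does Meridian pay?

Efficient allocation: Meridian→Band G ($958M), ClearBand→Band E ($464M), NorthTel→Band B ($825M); total welfare W = $2247M.
Meridian receives Band G at value $958M, so the others get W − 958 = $1289M.
Without Meridian: best allocation of the remaining 2 bidders over all 3 bands is ClearBand→Band G ($577M), NorthTel→Band B ($825M), total $1402M.
VCG payment = (others' best without Meridian) − (others' welfare with Meridian) = 1402 − 1289 = $113M.

Meridian pays $113M.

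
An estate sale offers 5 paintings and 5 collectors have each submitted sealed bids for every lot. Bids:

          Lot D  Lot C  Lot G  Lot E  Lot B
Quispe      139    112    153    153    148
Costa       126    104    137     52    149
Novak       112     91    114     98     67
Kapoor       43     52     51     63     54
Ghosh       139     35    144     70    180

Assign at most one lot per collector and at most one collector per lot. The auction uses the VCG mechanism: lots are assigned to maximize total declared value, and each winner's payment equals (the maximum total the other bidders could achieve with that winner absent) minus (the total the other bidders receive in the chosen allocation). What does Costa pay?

Costa pays $11.

Efficient allocation: Quispe→Lot E ($153), Costa→Lot G ($137), Novak→Lot D ($112), Kapoor→Lot C ($52), Ghosh→Lot B ($180); total welfare W = $634.
Costa receives Lot G at value $137, so the others get W − 137 = $497.
Without Costa: best allocation of the remaining 4 bidders over all 5 lots is Quispe→Lot G ($153), Novak→Lot D ($112), Kapoor→Lot E ($63), Ghosh→Lot B ($180), total $508.
VCG payment = (others' best without Costa) − (others' welfare with Costa) = 508 − 497 = $11.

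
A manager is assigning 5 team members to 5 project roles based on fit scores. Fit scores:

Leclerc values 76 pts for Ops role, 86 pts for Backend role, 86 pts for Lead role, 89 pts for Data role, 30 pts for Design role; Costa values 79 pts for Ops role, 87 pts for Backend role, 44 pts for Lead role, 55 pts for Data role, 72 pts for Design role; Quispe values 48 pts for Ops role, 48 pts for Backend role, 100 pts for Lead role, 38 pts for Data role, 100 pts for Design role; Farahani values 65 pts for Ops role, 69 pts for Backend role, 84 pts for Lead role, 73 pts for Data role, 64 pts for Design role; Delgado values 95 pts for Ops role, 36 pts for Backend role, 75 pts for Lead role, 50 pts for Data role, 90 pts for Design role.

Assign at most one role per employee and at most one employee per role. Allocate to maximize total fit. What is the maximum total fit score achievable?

This is a one-to-one assignment (maximum-weight bipartite matching).
Optimal: Leclerc→Data role (89 pts), Costa→Backend role (87 pts), Quispe→Design role (100 pts), Farahani→Lead role (84 pts), Delgado→Ops role (95 pts) — total 89+87+100+84+95 = 455 pts.
Row-greedy (each employee in turn takes its best remaining role) gives 431 pts, worse by 24.

Maximum total: 455 pts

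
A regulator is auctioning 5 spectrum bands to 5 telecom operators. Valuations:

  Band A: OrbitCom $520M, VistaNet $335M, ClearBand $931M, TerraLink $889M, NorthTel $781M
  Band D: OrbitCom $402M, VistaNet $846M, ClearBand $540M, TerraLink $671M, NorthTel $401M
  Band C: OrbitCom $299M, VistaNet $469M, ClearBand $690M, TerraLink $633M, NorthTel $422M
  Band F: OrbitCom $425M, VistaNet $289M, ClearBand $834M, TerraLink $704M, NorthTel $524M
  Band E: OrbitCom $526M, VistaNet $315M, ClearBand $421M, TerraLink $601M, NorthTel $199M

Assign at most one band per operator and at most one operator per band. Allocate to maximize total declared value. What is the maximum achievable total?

This is a one-to-one assignment (maximum-weight bipartite matching).
Optimal: OrbitCom→Band E ($526M), VistaNet→Band D ($846M), ClearBand→Band F ($834M), TerraLink→Band C ($633M), NorthTel→Band A ($781M) — total 526+846+834+633+781 = $3620M.
Row-greedy (each operator in turn takes its best remaining band) gives $3429M, worse by 191.

Max total: $3620M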